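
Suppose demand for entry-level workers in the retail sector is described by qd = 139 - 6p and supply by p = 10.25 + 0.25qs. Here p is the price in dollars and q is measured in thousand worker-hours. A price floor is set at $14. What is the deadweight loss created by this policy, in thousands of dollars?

Rearranging supply gives qs = 4p - 41. Equilibrium: 139 - 6p = 4p - 41, so 180 = 10p and p* = 18, q* = 31.
The floor of 14 is below the equilibrium price 18, so it is not binding; the market clears at p* = 18, q* = 31.
Since the control does not bind, no trades are prevented and deadweight loss is zero.

0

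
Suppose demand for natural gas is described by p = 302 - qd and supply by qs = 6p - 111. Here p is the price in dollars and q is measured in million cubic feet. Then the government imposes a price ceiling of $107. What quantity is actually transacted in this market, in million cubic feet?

Rearranging demand gives qd = 302 - p. Setting quantity demanded equal to quantity supplied, 302 - p = 6p - 111, gives p* = 59 and q* = 243.
The ceiling of 107 is above the equilibrium price 59, so it is not binding; the market clears at p* = 59, q* = 243.

243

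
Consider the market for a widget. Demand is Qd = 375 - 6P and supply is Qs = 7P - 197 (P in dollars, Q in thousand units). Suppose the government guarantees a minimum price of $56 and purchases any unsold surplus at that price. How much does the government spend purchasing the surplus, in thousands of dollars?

Without the control the market clears where 375 - 6P = 7P - 197, i.e. P* = 44 and Q* = 111.
Because the floor (56) lies above the market-clearing price, it is binding.
At P = 56: Qd = 375 - 6·56 = 39 and Qs = 7·56 - 197 = 195.
Surplus = Qs - Qd = 156.
Government expenditure = surplus × support price = 156 × 56 = 8736.

8736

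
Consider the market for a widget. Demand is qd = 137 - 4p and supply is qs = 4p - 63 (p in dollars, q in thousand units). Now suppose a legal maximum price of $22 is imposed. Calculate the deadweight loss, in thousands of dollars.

36

Setting quantity demanded equal to quantity supplied, 137 - 4p = 4p - 63, gives p* = 25 and q* = 37.
The ceiling of 22 is below the equilibrium price 25, so it binds.
At p = 22: qd = 137 - 4·22 = 49 and qs = 4·22 - 63 = 25.
Quantity traded falls to 25. At q = 25 the demand price is (137 - 25)/4 = 28 and the supply price is (63 + 25)/4 = 22.
Deadweight loss = ½ · (28 - 22) · (37 - 25) = ½ · 6 · 12 = 36.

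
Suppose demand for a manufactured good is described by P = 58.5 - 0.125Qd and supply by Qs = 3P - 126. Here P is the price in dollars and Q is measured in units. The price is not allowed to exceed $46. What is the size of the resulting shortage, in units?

Rearranging demand gives Qd = 468 - 8P. Setting quantity demanded equal to quantity supplied, 468 - 8P = 3P - 126, gives P* = 54 and Q* = 36.
Since 46 < 54, the ceiling is binding.
At P = 46: Qd = 468 - 8·46 = 100 and Qs = 3·46 - 126 = 12.
Shortage = Qd - Qs = 100 - 12 = 88.

88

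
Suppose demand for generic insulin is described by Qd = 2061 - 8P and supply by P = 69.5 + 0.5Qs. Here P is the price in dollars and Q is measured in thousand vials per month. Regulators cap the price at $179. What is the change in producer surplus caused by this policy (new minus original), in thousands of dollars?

-10660

Rearranging supply gives Qs = 2P - 139. Equilibrium: 2061 - 8P = 2P - 139, so 2200 = 10P and P* = 220, Q* = 301.
The ceiling of 179 is below the equilibrium price 220, so it binds.
At P = 179: Qd = 2061 - 8·179 = 629 and Qs = 2·179 - 139 = 219.
Producer surplus without the control is ½ · (220 - 69.5) · 301 = 22650.25.
With the ceiling, producers sell 219 units at 179, so PS = ½ · (179 - 69.5) · 219 = 11990.25.
Change in producer surplus = 11990.25 - 22650.25 = -10660.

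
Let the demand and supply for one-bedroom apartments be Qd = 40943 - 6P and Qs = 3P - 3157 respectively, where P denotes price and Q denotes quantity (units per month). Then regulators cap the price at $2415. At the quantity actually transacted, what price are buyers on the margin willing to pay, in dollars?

Setting quantity demanded equal to quantity supplied, 40943 - 6P = 3P - 3157, gives P* = 4900 and Q* = 11543.
Since 2415 < 4900, the ceiling is binding.
At P = 2415: Qd = 40943 - 6·2415 = 26453 and Qs = 3·2415 - 3157 = 4088.
Only 4088 units reach the market. On the demand curve, the marginal buyer's willingness to pay at Q = 4088 is (40943 - 4088)/6 = 6142.5.

6142.5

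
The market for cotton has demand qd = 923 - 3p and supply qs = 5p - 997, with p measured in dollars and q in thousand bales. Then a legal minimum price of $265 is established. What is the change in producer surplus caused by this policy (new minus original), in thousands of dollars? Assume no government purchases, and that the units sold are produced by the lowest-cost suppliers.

2637.5

Equilibrium: 923 - 3p = 5p - 997, so 1920 = 8p and p* = 240, q* = 203.
Because the floor (265) lies above the market-clearing price, it is binding.
At p = 265: qd = 923 - 3·265 = 128 and qs = 5·265 - 997 = 328.
Producer surplus without the control is ½ · (240 - 199.4) · 203 = 4120.9.
With the floor, 128 units are sold at 265. The supply price at q = 128 is 225, so PS = ½ · [(265 - 199.4) + (265 - 225)] · 128 = 6758.4.
Change in producer surplus = 6758.4 - 4120.9 = 2637.5.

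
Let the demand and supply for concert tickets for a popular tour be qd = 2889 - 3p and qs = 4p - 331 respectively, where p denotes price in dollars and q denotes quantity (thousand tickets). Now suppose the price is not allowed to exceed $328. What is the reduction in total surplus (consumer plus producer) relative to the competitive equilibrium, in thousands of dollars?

81312

Without the control the market clears where 2889 - 3p = 4p - 331, i.e. p* = 460 and q* = 1509.
Because the ceiling (328) lies below the market-clearing price, it is binding.
At p = 328: qd = 2889 - 3·328 = 1905 and qs = 4·328 - 331 = 981.
Quantity traded falls to 981. At q = 981 the demand price is (2889 - 981)/3 = 636 and the supply price is (331 + 981)/4 = 328.
Deadweight loss = ½ · (636 - 328) · (1509 - 981) = ½ · 308 · 528 = 81312.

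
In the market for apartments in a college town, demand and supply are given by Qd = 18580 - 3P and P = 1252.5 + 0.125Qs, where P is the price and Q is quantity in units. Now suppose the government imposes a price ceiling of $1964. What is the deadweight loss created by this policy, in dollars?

Rearranging supply gives Qs = 8P - 10020. Setting quantity demanded equal to quantity supplied, 18580 - 3P = 8P - 10020, gives P* = 2600 and Q* = 10780.
Because the ceiling (1964) lies below the market-clearing price, it is binding.
At P = 1964: Qd = 18580 - 3·1964 = 12688 and Qs = 8·1964 - 10020 = 5692.
Quantity traded falls to 5692. At Q = 5692 the demand price is (18580 - 5692)/3 = 4296 and the supply price is (10020 + 5692)/8 = 1964.
Deadweight loss = ½ · (4296 - 1964) · (10780 - 5692) = ½ · 2332 · 5088 = 5932608.

5932608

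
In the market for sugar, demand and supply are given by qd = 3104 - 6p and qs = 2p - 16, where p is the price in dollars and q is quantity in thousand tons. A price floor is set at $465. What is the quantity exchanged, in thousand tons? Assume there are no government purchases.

In a free market, 3104 - 6p = 2p - 16 gives the equilibrium p* = 390, q* = 764.
Since 465 > 390, the floor is binding.
At p = 465: qd = 3104 - 6·465 = 314 and qs = 2·465 - 16 = 914.
The quantity actually transacted is the short side, demand: 314.

314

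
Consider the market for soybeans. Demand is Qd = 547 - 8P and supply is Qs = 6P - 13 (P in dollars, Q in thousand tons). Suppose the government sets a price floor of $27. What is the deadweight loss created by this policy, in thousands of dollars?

0

Without the control the market clears where 547 - 8P = 6P - 13, i.e. P* = 40 and Q* = 227.
The floor of 27 is below the equilibrium price 40, so it is not binding; the market clears at P* = 40, Q* = 227.
Since the control does not bind, no trades are prevented and deadweight loss is zero.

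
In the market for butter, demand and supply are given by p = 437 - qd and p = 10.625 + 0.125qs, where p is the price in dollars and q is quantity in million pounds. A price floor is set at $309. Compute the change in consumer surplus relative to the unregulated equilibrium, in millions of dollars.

Rearranging demand gives qd = 437 - p; rearranging supply gives qs = 8p - 85. Setting quantity demanded equal to quantity supplied, 437 - p = 8p - 85, gives p* = 58 and q* = 379.
Since 309 > 58, the floor is binding.
At p = 309: qd = 437 - 309 = 128 and qs = 8·309 - 85 = 2387.
Consumer surplus without the control is ½ · (437 - 58) · 379 = 71820.5.
With the floor, consumers buy 128 units at 309, so CS = ½ · (437 - 309) · 128 = 8192.
Change in consumer surplus = 8192 - 71820.5 = -63628.5.

-63628.5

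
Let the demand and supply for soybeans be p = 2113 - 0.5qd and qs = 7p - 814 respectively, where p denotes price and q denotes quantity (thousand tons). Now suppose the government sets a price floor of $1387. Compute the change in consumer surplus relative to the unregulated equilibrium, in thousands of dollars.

Rearranging demand gives qd = 4226 - 2p. Setting quantity demanded equal to quantity supplied, 4226 - 2p = 7p - 814, gives p* = 560 and q* = 3106.
The floor of 1387 is above the equilibrium price 560, so it binds.
At p = 1387: qd = 4226 - 2·1387 = 1452 and qs = 7·1387 - 814 = 8895.
Consumer surplus without the control is ½ · (2113 - 560) · 3106 = 2411809.
With the floor, consumers buy 1452 units at 1387, so CS = ½ · (2113 - 1387) · 1452 = 527076.
Change in consumer surplus = 527076 - 2411809 = -1884733.

-1884733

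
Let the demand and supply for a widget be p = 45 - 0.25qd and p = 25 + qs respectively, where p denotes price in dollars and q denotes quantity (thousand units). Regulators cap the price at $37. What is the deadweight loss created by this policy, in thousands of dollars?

10

Rearranging demand gives qd = 180 - 4p; rearranging supply gives qs = p - 25. Setting quantity demanded equal to quantity supplied, 180 - 4p = p - 25, gives p* = 41 and q* = 16.
Since 37 < 41, the ceiling is binding.
At p = 37: qd = 180 - 4·37 = 32 and qs = 37 - 25 = 12.
Quantity traded falls to 12. At q = 12 the demand price is (180 - 12)/4 = 42 and the supply price is 25 + 12 = 37.
Deadweight loss = ½ · (42 - 37) · (16 - 12) = ½ · 5 · 4 = 10.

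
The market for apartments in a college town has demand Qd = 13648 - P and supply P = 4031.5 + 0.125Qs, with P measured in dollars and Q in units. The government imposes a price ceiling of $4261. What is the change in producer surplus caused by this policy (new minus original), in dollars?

-4356088

Rearranging supply gives Qs = 8P - 32252. Equilibrium: 13648 - P = 8P - 32252, so 45900 = 9P and P* = 5100, Q* = 8548.
Because the ceiling (4261) lies below the market-clearing price, it is binding.
At P = 4261: Qd = 13648 - 4261 = 9387 and Qs = 8·4261 - 32252 = 1836.
Producer surplus without the control is ½ · (5100 - 4031.5) · 8548 = 4566769.
With the ceiling, producers sell 1836 units at 4261, so PS = ½ · (4261 - 4031.5) · 1836 = 210681.
Change in producer surplus = 210681 - 4566769 = -4356088.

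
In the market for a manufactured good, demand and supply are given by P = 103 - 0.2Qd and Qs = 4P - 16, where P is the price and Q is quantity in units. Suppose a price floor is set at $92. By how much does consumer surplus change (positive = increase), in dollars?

-4537.5

Rearranging demand gives Qd = 515 - 5P. Without the control the market clears where 515 - 5P = 4P - 16, i.e. P* = 59 and Q* = 220.
Because the floor (92) lies above the market-clearing price, it is binding.
At P = 92: Qd = 515 - 5·92 = 55 and Qs = 4·92 - 16 = 352.
Consumer surplus without the control is ½ · (103 - 59) · 220 = 4840.
With the floor, consumers buy 55 units at 92, so CS = ½ · (103 - 92) · 55 = 302.5.
Change in consumer surplus = 302.5 - 4840 = -4537.5.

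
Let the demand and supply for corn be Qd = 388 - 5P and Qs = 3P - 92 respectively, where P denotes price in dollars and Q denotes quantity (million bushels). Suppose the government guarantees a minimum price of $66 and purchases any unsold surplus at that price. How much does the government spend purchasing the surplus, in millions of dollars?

Equilibrium: 388 - 5P = 3P - 92, so 480 = 8P and P* = 60, Q* = 88.
Since 66 > 60, the floor is binding.
At P = 66: Qd = 388 - 5·66 = 58 and Qs = 3·66 - 92 = 106.
Surplus = Qs - Qd = 48.
Government expenditure = surplus × support price = 48 × 66 = 3168.

3168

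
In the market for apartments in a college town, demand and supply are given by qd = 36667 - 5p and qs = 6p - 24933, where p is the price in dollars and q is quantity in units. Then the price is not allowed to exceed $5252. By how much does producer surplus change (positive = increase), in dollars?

-2652804

In a free market, 36667 - 5p = 6p - 24933 gives the equilibrium p* = 5600, q* = 8667.
The ceiling of 5252 is below the equilibrium price 5600, so it binds.
At p = 5252: qd = 36667 - 5·5252 = 10407 and qs = 6·5252 - 24933 = 6579.
Producer surplus without the control is ½ · (5600 - 4155.5) · 8667 = 6259740.75.
With the ceiling, producers sell 6579 units at 5252, so PS = ½ · (5252 - 4155.5) · 6579 = 3606936.75.
Change in producer surplus = 3606936.75 - 6259740.75 = -2652804.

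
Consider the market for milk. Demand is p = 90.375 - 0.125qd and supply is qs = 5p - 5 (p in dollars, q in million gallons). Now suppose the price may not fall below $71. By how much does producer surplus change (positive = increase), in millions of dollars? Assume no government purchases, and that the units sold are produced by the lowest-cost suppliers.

885

Rearranging demand gives qd = 723 - 8p. Equilibrium: 723 - 8p = 5p - 5, so 728 = 13p and p* = 56, q* = 275.
Because the floor (71) lies above the market-clearing price, it is binding.
At p = 71: qd = 723 - 8·71 = 155 and qs = 5·71 - 5 = 350.
Producer surplus without the control is ½ · (56 - 1) · 275 = 7562.5.
With the floor, 155 units are sold at 71. The supply price at q = 155 is 32, so PS = ½ · [(71 - 1) + (71 - 32)] · 155 = 8447.5.
Change in producer surplus = 8447.5 - 7562.5 = 885.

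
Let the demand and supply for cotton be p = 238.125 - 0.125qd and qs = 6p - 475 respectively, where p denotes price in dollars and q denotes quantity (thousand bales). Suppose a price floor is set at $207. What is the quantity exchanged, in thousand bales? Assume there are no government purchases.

Rearranging demand gives qd = 1905 - 8p. Without the control the market clears where 1905 - 8p = 6p - 475, i.e. p* = 170 and q* = 545.
The floor of 207 is above the equilibrium price 170, so it binds.
At p = 207: qd = 1905 - 8·207 = 249 and qs = 6·207 - 475 = 767.
The quantity actually transacted is the short side, demand: 249.

249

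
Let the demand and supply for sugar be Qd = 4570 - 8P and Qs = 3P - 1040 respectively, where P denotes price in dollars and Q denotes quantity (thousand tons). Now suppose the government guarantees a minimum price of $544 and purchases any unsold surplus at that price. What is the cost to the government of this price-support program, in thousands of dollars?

203456

Without the control the market clears where 4570 - 8P = 3P - 1040, i.e. P* = 510 and Q* = 490.
Since 544 > 510, the floor is binding.
At P = 544: Qd = 4570 - 8·544 = 218 and Qs = 3·544 - 1040 = 592.
Surplus = Qs - Qd = 374.
Government expenditure = surplus × support price = 374 × 544 = 203456.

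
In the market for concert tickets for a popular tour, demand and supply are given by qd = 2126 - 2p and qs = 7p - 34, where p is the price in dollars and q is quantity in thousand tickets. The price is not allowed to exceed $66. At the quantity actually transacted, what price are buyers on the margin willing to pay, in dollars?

In a free market, 2126 - 2p = 7p - 34 gives the equilibrium p* = 240, q* = 1646.
The ceiling of 66 is below the equilibrium price 240, so it binds.
At p = 66: qd = 2126 - 2·66 = 1994 and qs = 7·66 - 34 = 428.
Only 428 units reach the market. On the demand curve, the marginal buyer's willingness to pay at q = 428 is (2126 - 428)/2 = 849.

849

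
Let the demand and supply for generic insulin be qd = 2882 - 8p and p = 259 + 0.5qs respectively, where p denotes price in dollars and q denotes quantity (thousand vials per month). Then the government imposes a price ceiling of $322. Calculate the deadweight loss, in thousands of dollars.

Rearranging supply gives qs = 2p - 518. In a free market, 2882 - 8p = 2p - 518 gives the equilibrium p* = 340, q* = 162.
Since 322 < 340, the ceiling is binding.
At p = 322: qd = 2882 - 8·322 = 306 and qs = 2·322 - 518 = 126.
Quantity traded falls to 126. At q = 126 the demand price is (2882 - 126)/8 = 344.5 and the supply price is (518 + 126)/2 = 322.
Deadweight loss = ½ · (344.5 - 322) · (162 - 126) = ½ · 22.5 · 36 = 405.

405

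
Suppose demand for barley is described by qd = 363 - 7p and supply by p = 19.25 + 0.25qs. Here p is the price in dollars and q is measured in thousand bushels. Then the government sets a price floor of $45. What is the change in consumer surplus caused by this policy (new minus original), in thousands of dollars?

-327.5

Rearranging supply gives qs = 4p - 77. Without the control the market clears where 363 - 7p = 4p - 77, i.e. p* = 40 and q* = 83.
The floor of 45 is above the equilibrium price 40, so it binds.
At p = 45: qd = 363 - 7·45 = 48 and qs = 4·45 - 77 = 103.
Consumer surplus without the control is ½ · (363/7 - 40) · 83 = 6889/14.
With the floor, consumers buy 48 units at 45, so CS = ½ · (363/7 - 45) · 48 = 1152/7.
Change in consumer surplus = 1152/7 - 6889/14 = -327.5.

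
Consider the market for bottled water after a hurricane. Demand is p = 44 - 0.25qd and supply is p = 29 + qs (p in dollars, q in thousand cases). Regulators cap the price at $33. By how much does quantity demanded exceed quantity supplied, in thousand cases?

40

Rearranging demand gives qd = 176 - 4p; rearranging supply gives qs = p - 29. Setting quantity demanded equal to quantity supplied, 176 - 4p = p - 29, gives p* = 41 and q* = 12.
Because the ceiling (33) lies below the market-clearing price, it is binding.
At p = 33: qd = 176 - 4·33 = 44 and qs = 33 - 29 = 4.
Shortage = qd - qs = 44 - 4 = 40.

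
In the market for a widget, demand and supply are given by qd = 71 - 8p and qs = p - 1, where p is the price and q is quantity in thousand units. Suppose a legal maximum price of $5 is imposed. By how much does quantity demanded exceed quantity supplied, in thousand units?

27

Without the control the market clears where 71 - 8p = p - 1, i.e. p* = 8 and q* = 7.
Because the ceiling (5) lies below the market-clearing price, it is binding.
At p = 5: qd = 71 - 8·5 = 31 and qs = 5 - 1 = 4.
Shortage = qd - qs = 31 - 4 = 27.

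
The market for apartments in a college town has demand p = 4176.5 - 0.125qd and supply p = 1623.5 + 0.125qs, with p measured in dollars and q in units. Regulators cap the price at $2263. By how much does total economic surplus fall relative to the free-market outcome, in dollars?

Rearranging demand gives qd = 33412 - 8p; rearranging supply gives qs = 8p - 12988. Equilibrium: 33412 - 8p = 8p - 12988, so 46400 = 16p and p* = 2900, q* = 10212.
Because the ceiling (2263) lies below the market-clearing price, it is binding.
At p = 2263: qd = 33412 - 8·2263 = 15308 and qs = 8·2263 - 12988 = 5116.
Quantity traded falls to 5116. At q = 5116 the demand price is (33412 - 5116)/8 = 3537 and the supply price is (12988 + 5116)/8 = 2263.
Deadweight loss = ½ · (3537 - 2263) · (10212 - 5116) = ½ · 1274 · 5096 = 3246152.

3246152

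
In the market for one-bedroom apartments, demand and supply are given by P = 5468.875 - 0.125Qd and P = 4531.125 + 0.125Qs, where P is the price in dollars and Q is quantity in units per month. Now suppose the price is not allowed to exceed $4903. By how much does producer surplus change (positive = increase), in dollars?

-326211

Rearranging demand gives Qd = 43751 - 8P; rearranging supply gives Qs = 8P - 36249. Setting quantity demanded equal to quantity supplied, 43751 - 8P = 8P - 36249, gives P* = 5000 and Q* = 3751.
Since 4903 < 5000, the ceiling is binding.
At P = 4903: Qd = 43751 - 8·4903 = 4527 and Qs = 8·4903 - 36249 = 2975.
Producer surplus without the control is ½ · (5000 - 4531.125) · 3751 = 879375.0625.
With the ceiling, producers sell 2975 units at 4903, so PS = ½ · (4903 - 4531.125) · 2975 = 553164.0625.
Change in producer surplus = 553164.0625 - 879375.0625 = -326211.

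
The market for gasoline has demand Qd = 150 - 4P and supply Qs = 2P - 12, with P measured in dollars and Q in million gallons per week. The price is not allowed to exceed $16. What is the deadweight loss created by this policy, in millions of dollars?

181.5

Setting quantity demanded equal to quantity supplied, 150 - 4P = 2P - 12, gives P* = 27 and Q* = 42.
Since 16 < 27, the ceiling is binding.
At P = 16: Qd = 150 - 4·16 = 86 and Qs = 2·16 - 12 = 20.
Quantity traded falls to 20. At Q = 20 the demand price is (150 - 20)/4 = 32.5 and the supply price is (12 + 20)/2 = 16.
Deadweight loss = ½ · (32.5 - 16) · (42 - 20) = ½ · 16.5 · 22 = 181.5.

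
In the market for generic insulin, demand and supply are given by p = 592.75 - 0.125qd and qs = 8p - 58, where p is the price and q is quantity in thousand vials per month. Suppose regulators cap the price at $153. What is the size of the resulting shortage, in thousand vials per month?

2352

Rearranging demand gives qd = 4742 - 8p. Setting quantity demanded equal to quantity supplied, 4742 - 8p = 8p - 58, gives p* = 300 and q* = 2342.
Because the ceiling (153) lies below the market-clearing price, it is binding.
At p = 153: qd = 4742 - 8·153 = 3518 and qs = 8·153 - 58 = 1166.
Shortage = qd - qs = 3518 - 1166 = 2352.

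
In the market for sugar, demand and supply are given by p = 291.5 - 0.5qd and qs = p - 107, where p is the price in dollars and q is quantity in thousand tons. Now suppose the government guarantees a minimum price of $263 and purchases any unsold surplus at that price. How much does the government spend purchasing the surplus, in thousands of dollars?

26037

Rearranging demand gives qd = 583 - 2p. Equilibrium: 583 - 2p = p - 107, so 690 = 3p and p* = 230, q* = 123.
Because the floor (263) lies above the market-clearing price, it is binding.
At p = 263: qd = 583 - 2·263 = 57 and qs = 263 - 107 = 156.
Surplus = qs - qd = 99.
Government expenditure = surplus × support price = 99 × 263 = 26037.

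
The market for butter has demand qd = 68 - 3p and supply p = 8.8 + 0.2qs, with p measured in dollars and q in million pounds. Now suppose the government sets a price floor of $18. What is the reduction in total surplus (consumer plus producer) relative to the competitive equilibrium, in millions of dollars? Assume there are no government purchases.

38.4

Rearranging supply gives qs = 5p - 44. Without the control the market clears where 68 - 3p = 5p - 44, i.e. p* = 14 and q* = 26.
The floor of 18 is above the equilibrium price 14, so it binds.
At p = 18: qd = 68 - 3·18 = 14 and qs = 5·18 - 44 = 46.
Quantity traded falls to 14. At q = 14 the demand price is (68 - 14)/3 = 18 and the supply price is (44 + 14)/5 = 11.6.
Deadweight loss = ½ · (18 - 11.6) · (26 - 14) = ½ · 6.4 · 12 = 38.4.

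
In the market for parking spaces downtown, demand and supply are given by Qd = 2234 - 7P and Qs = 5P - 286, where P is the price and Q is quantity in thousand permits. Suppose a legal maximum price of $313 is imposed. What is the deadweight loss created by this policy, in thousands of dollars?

0

Setting quantity demanded equal to quantity supplied, 2234 - 7P = 5P - 286, gives P* = 210 and Q* = 764.
The ceiling of 313 is above the equilibrium price 210, so it is not binding; the market clears at P* = 210, Q* = 764.
Since the control does not bind, no trades are prevented and deadweight loss is zero.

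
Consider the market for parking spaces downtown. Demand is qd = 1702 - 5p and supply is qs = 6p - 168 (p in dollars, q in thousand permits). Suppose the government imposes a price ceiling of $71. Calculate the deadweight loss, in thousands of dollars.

64686.6

Setting quantity demanded equal to quantity supplied, 1702 - 5p = 6p - 168, gives p* = 170 and q* = 852.
Since 71 < 170, the ceiling is binding.
At p = 71: qd = 1702 - 5·71 = 1347 and qs = 6·71 - 168 = 258.
Quantity traded falls to 258. At q = 258 the demand price is (1702 - 258)/5 = 288.8 and the supply price is (168 + 258)/6 = 71.
Deadweight loss = ½ · (288.8 - 71) · (852 - 258) = ½ · 217.8 · 594 = 64686.6.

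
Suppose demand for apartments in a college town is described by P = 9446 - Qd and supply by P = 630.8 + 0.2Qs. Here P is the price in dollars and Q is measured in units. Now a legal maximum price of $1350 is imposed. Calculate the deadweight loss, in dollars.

Rearranging demand gives Qd = 9446 - P; rearranging supply gives Qs = 5P - 3154. Equilibrium: 9446 - P = 5P - 3154, so 12600 = 6P and P* = 2100, Q* = 7346.
Because the ceiling (1350) lies below the market-clearing price, it is binding.
At P = 1350: Qd = 9446 - 1350 = 8096 and Qs = 5·1350 - 3154 = 3596.
Quantity traded falls to 3596. At Q = 3596 the demand price is 9446 - 3596 = 5850 and the supply price is (3154 + 3596)/5 = 1350.
Deadweight loss = ½ · (5850 - 1350) · (7346 - 3596) = ½ · 4500 · 3750 = 8437500.

8437500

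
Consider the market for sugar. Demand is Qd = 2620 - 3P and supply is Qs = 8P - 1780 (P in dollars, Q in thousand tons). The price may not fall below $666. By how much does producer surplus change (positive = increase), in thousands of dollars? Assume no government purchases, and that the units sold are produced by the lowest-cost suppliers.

125651.75

Without the control the market clears where 2620 - 3P = 8P - 1780, i.e. P* = 400 and Q* = 1420.
Because the floor (666) lies above the market-clearing price, it is binding.
At P = 666: Qd = 2620 - 3·666 = 622 and Qs = 8·666 - 1780 = 3548.
Producer surplus without the control is ½ · (400 - 222.5) · 1420 = 126025.
With the floor, 622 units are sold at 666. The supply price at Q = 622 is 300.25, so PS = ½ · [(666 - 222.5) + (666 - 300.25)] · 622 = 251676.75.
Change in producer surplus = 251676.75 - 126025 = 125651.75.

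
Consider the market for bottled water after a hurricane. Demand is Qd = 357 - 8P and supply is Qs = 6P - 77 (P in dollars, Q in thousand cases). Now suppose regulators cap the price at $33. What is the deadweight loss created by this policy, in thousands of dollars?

0

Equilibrium: 357 - 8P = 6P - 77, so 434 = 14P and P* = 31, Q* = 109.
The ceiling of 33 is above the equilibrium price 31, so it is not binding; the market clears at P* = 31, Q* = 109.
Since the control does not bind, no trades are prevented and deadweight loss is zero.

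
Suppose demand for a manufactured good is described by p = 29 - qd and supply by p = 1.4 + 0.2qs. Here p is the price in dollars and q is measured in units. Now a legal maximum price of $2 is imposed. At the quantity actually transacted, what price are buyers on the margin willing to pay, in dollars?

Rearranging demand gives qd = 29 - p; rearranging supply gives qs = 5p - 7. In a free market, 29 - p = 5p - 7 gives the equilibrium p* = 6, q* = 23.
Since 2 < 6, the ceiling is binding.
At p = 2: qd = 29 - 2 = 27 and qs = 5·2 - 7 = 3.
Only 3 units reach the market. On the demand curve, the marginal buyer's willingness to pay at q = 3 is (29 - 3) = 26.

26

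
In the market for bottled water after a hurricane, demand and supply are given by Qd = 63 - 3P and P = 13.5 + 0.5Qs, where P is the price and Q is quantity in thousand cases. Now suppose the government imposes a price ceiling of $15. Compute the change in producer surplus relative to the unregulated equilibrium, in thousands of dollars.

Rearranging supply gives Qs = 2P - 27. Equilibrium: 63 - 3P = 2P - 27, so 90 = 5P and P* = 18, Q* = 9.
The ceiling of 15 is below the equilibrium price 18, so it binds.
At P = 15: Qd = 63 - 3·15 = 18 and Qs = 2·15 - 27 = 3.
Producer surplus without the control is ½ · (18 - 13.5) · 9 = 20.25.
With the ceiling, producers sell 3 units at 15, so PS = ½ · (15 - 13.5) · 3 = 2.25.
Change in producer surplus = 2.25 - 20.25 = -18.

-18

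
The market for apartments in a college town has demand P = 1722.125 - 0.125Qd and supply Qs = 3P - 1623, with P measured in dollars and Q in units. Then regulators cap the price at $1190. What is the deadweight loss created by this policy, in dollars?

90956.25

Rearranging demand gives Qd = 13777 - 8P. Equilibrium: 13777 - 8P = 3P - 1623, so 15400 = 11P and P* = 1400, Q* = 2577.
Because the ceiling (1190) lies below the market-clearing price, it is binding.
At P = 1190: Qd = 13777 - 8·1190 = 4257 and Qs = 3·1190 - 1623 = 1947.
Quantity traded falls to 1947. At Q = 1947 the demand price is (13777 - 1947)/8 = 1478.75 and the supply price is (1623 + 1947)/3 = 1190.
Deadweight loss = ½ · (1478.75 - 1190) · (2577 - 1947) = ½ · 288.75 · 630 = 90956.25.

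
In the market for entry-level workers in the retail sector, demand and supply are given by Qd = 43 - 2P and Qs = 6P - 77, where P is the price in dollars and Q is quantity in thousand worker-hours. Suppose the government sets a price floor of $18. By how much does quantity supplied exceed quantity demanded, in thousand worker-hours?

24

Equilibrium: 43 - 2P = 6P - 77, so 120 = 8P and P* = 15, Q* = 13.
Because the floor (18) lies above the market-clearing price, it is binding.
At P = 18: Qd = 43 - 2·18 = 7 and Qs = 6·18 - 77 = 31.
Surplus = Qs - Qd = 31 - 7 = 24.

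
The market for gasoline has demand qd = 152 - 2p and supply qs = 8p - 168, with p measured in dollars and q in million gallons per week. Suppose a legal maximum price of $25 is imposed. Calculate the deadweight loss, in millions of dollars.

980

Setting quantity demanded equal to quantity supplied, 152 - 2p = 8p - 168, gives p* = 32 and q* = 88.
The ceiling of 25 is below the equilibrium price 32, so it binds.
At p = 25: qd = 152 - 2·25 = 102 and qs = 8·25 - 168 = 32.
Quantity traded falls to 32. At q = 32 the demand price is (152 - 32)/2 = 60 and the supply price is (168 + 32)/8 = 25.
Deadweight loss = ½ · (60 - 25) · (88 - 32) = ½ · 35 · 56 = 980.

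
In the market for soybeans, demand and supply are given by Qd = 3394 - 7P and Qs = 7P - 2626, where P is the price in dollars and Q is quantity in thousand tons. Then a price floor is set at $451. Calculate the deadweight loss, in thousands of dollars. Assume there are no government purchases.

In a free market, 3394 - 7P = 7P - 2626 gives the equilibrium P* = 430, Q* = 384.
The floor of 451 is above the equilibrium price 430, so it binds.
At P = 451: Qd = 3394 - 7·451 = 237 and Qs = 7·451 - 2626 = 531.
Quantity traded falls to 237. At Q = 237 the demand price is (3394 - 237)/7 = 451 and the supply price is (2626 + 237)/7 = 409.
Deadweight loss = ½ · (451 - 409) · (384 - 237) = ½ · 42 · 147 = 3087.

3087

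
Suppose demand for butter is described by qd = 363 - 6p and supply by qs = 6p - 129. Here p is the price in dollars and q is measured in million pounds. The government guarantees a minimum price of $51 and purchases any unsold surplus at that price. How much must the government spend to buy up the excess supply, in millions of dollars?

6120

Without the control the market clears where 363 - 6p = 6p - 129, i.e. p* = 41 and q* = 117.
Since 51 > 41, the floor is binding.
At p = 51: qd = 363 - 6·51 = 57 and qs = 6·51 - 129 = 177.
Surplus = qs - qd = 120.
Government expenditure = surplus × support price = 120 × 51 = 6120.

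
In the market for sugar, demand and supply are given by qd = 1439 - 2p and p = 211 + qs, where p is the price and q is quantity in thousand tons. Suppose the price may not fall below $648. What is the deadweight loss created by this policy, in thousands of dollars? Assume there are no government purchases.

Rearranging supply gives qs = p - 211. In a free market, 1439 - 2p = p - 211 gives the equilibrium p* = 550, q* = 339.
Since 648 > 550, the floor is binding.
At p = 648: qd = 1439 - 2·648 = 143 and qs = 648 - 211 = 437.
Quantity traded falls to 143. At q = 143 the demand price is (1439 - 143)/2 = 648 and the supply price is 211 + 143 = 354.
Deadweight loss = ½ · (648 - 354) · (339 - 143) = ½ · 294 · 196 = 28812.

28812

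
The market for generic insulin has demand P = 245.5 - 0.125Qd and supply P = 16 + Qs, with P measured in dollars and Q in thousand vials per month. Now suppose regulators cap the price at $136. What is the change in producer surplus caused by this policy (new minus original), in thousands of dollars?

Rearranging demand gives Qd = 1964 - 8P; rearranging supply gives Qs = P - 16. Without the control the market clears where 1964 - 8P = P - 16, i.e. P* = 220 and Q* = 204.
Since 136 < 220, the ceiling is binding.
At P = 136: Qd = 1964 - 8·136 = 876 and Qs = 136 - 16 = 120.
Producer surplus without the control is ½ · (220 - 16) · 204 = 20808.
With the ceiling, producers sell 120 units at 136, so PS = ½ · (136 - 16) · 120 = 7200.
Change in producer surplus = 7200 - 20808 = -13608.

-13608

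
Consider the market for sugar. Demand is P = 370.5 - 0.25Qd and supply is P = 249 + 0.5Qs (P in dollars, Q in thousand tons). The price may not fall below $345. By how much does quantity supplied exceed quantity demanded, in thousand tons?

90

Rearranging demand gives Qd = 1482 - 4P; rearranging supply gives Qs = 2P - 498. In a free market, 1482 - 4P = 2P - 498 gives the equilibrium P* = 330, Q* = 162.
The floor of 345 is above the equilibrium price 330, so it binds.
At P = 345: Qd = 1482 - 4·345 = 102 and Qs = 2·345 - 498 = 192.
Surplus = Qs - Qd = 192 - 102 = 90.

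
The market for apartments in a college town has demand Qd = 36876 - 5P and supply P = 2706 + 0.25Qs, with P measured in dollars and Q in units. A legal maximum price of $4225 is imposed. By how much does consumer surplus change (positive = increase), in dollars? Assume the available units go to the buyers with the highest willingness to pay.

4682700

Rearranging supply gives Qs = 4P - 10824. Equilibrium: 36876 - 5P = 4P - 10824, so 47700 = 9P and P* = 5300, Q* = 10376.
Because the ceiling (4225) lies below the market-clearing price, it is binding.
At P = 4225: Qd = 36876 - 5·4225 = 15751 and Qs = 4·4225 - 10824 = 6076.
Consumer surplus without the control is ½ · (7375.2 - 5300) · 10376 = 10766137.6.
With the ceiling, 6076 units are sold at 4225 (assume they go to the highest-value buyers). The demand price at Q = 6076 is 6160, so CS = ½ · [(7375.2 - 4225) + (6160 - 4225)] · 6076 = 15448837.6.
Change in consumer surplus = 15448837.6 - 10766137.6 = 4682700.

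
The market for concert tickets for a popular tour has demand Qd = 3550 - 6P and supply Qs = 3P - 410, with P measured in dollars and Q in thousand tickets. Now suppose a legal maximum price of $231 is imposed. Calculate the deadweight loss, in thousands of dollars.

98282.25

In a free market, 3550 - 6P = 3P - 410 gives the equilibrium P* = 440, Q* = 910.
Since 231 < 440, the ceiling is binding.
At P = 231: Qd = 3550 - 6·231 = 2164 and Qs = 3·231 - 410 = 283.
Quantity traded falls to 283. At Q = 283 the demand price is (3550 - 283)/6 = 544.5 and the supply price is (410 + 283)/3 = 231.
Deadweight loss = ½ · (544.5 - 231) · (910 - 283) = ½ · 313.5 · 627 = 98282.25.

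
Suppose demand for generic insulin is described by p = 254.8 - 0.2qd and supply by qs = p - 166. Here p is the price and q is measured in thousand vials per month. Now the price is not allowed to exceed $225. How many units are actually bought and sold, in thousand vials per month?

59

Rearranging demand gives qd = 1274 - 5p. Setting quantity demanded equal to quantity supplied, 1274 - 5p = p - 166, gives p* = 240 and q* = 74.
Because the ceiling (225) lies below the market-clearing price, it is binding.
At p = 225: qd = 1274 - 5·225 = 149 and qs = 225 - 166 = 59.
The quantity actually transacted is the short side, supply: 59.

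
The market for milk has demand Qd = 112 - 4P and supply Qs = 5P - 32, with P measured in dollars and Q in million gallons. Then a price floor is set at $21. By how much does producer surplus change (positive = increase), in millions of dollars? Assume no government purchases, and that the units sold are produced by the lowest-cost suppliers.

Equilibrium: 112 - 4P = 5P - 32, so 144 = 9P and P* = 16, Q* = 48.
The floor of 21 is above the equilibrium price 16, so it binds.
At P = 21: Qd = 112 - 4·21 = 28 and Qs = 5·21 - 32 = 73.
Producer surplus without the control is ½ · (16 - 6.4) · 48 = 230.4.
With the floor, 28 units are sold at 21. The supply price at Q = 28 is 12, so PS = ½ · [(21 - 6.4) + (21 - 12)] · 28 = 330.4.
Change in producer surplus = 330.4 - 230.4 = 100.

100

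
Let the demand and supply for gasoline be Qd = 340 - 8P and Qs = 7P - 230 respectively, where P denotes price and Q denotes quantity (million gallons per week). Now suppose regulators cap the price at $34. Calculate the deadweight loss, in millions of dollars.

105

Equilibrium: 340 - 8P = 7P - 230, so 570 = 15P and P* = 38, Q* = 36.
Since 34 < 38, the ceiling is binding.
At P = 34: Qd = 340 - 8·34 = 68 and Qs = 7·34 - 230 = 8.
Quantity traded falls to 8. At Q = 8 the demand price is (340 - 8)/8 = 41.5 and the supply price is (230 + 8)/7 = 34.
Deadweight loss = ½ · (41.5 - 34) · (36 - 8) = ½ · 7.5 · 28 = 105.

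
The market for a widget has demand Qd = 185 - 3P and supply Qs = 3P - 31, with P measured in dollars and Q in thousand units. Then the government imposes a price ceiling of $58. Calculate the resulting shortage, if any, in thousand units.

Without the control the market clears where 185 - 3P = 3P - 31, i.e. P* = 36 and Q* = 77.
Since 58 is above P* = 36, the ceiling does not bind and the free-market outcome prevails.
Since the control does not bind, there is no shortage.

0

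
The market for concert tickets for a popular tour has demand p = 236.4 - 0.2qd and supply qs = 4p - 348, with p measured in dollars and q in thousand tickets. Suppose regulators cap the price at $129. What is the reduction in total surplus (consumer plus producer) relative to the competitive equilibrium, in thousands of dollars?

Rearranging demand gives qd = 1182 - 5p. Setting quantity demanded equal to quantity supplied, 1182 - 5p = 4p - 348, gives p* = 170 and q* = 332.
The ceiling of 129 is below the equilibrium price 170, so it binds.
At p = 129: qd = 1182 - 5·129 = 537 and qs = 4·129 - 348 = 168.
Quantity traded falls to 168. At q = 168 the demand price is (1182 - 168)/5 = 202.8 and the supply price is (348 + 168)/4 = 129.
Deadweight loss = ½ · (202.8 - 129) · (332 - 168) = ½ · 73.8 · 164 = 6051.6.

6051.6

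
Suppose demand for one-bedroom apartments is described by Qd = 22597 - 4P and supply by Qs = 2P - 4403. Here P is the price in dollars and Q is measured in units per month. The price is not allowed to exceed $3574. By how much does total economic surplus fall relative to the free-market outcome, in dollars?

1286214

Without the control the market clears where 22597 - 4P = 2P - 4403, i.e. P* = 4500 and Q* = 4597.
The ceiling of 3574 is below the equilibrium price 4500, so it binds.
At P = 3574: Qd = 22597 - 4·3574 = 8301 and Qs = 2·3574 - 4403 = 2745.
Quantity traded falls to 2745. At Q = 2745 the demand price is (22597 - 2745)/4 = 4963 and the supply price is (4403 + 2745)/2 = 3574.
Deadweight loss = ½ · (4963 - 3574) · (4597 - 2745) = ½ · 1389 · 1852 = 1286214.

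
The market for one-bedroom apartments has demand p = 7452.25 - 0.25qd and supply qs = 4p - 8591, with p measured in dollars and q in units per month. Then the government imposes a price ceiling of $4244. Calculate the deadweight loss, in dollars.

1236544

Rearranging demand gives qd = 29809 - 4p. Setting quantity demanded equal to quantity supplied, 29809 - 4p = 4p - 8591, gives p* = 4800 and q* = 10609.
The ceiling of 4244 is below the equilibrium price 4800, so it binds.
At p = 4244: qd = 29809 - 4·4244 = 12833 and qs = 4·4244 - 8591 = 8385.
Quantity traded falls to 8385. At q = 8385 the demand price is (29809 - 8385)/4 = 5356 and the supply price is (8591 + 8385)/4 = 4244.
Deadweight loss = ½ · (5356 - 4244) · (10609 - 8385) = ½ · 1112 · 2224 = 1236544.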